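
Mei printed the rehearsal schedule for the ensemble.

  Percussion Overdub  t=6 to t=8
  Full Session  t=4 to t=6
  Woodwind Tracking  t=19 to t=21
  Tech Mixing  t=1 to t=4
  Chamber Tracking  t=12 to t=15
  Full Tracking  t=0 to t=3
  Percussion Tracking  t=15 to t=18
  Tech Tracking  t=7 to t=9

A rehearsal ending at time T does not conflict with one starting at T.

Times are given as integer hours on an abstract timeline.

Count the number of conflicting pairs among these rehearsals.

2

Sorted by start: Full Tracking, Tech Mixing, Full Session, Percussion Overdub, Tech Tracking, Chamber Tracking, Percussion Tracking, Woodwind Tracking.
Tech Mixing starts before Full Tracking ends → Full Tracking and Tech Mixing overlap.
Full Session starts after Full Tracking ends, so nothing later overlaps Full Tracking either.
Full Session starts exactly when Tech Mixing ends (back-to-back, no overlap), so nothing later overlaps Tech Mixing either.
Percussion Overdub starts exactly when Full Session ends (back-to-back, no overlap), so nothing later overlaps Full Session either.
Tech Tracking starts before Percussion Overdub ends → Percussion Overdub and Tech Tracking overlap.
Chamber Tracking starts after Percussion Overdub ends, so nothing later overlaps Percussion Overdub either.
Chamber Tracking starts after Tech Tracking ends, so nothing later overlaps Tech Tracking either.
Percussion Tracking starts exactly when Chamber Tracking ends (back-to-back, no overlap), so nothing later overlaps Chamber Tracking either.
Woodwind Tracking starts after Percussion Tracking ends.
Overlapping pairs: Full Tracking & Tech Mixing, Percussion Overdub & Tech Tracking — 2 in total.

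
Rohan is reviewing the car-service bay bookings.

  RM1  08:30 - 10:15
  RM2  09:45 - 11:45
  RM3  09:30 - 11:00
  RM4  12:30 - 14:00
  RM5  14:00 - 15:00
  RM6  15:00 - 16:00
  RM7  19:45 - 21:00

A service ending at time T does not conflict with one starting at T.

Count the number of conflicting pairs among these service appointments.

3

Two intervals overlap when each starts before the other ends.
Sorted by start: RM1, RM3, RM2, RM4, RM5, RM6, RM7.
RM3 starts before RM1 ends → RM1 and RM3 overlap.
RM2 starts before RM1 ends → RM1 and RM2 overlap.
RM4 starts after RM1 ends, so RM1 has no further overlaps.
RM2 starts before RM3 ends → RM3 and RM2 overlap.
RM4 starts after RM3 ends, so RM3 has no further overlaps.
RM4 starts after RM2 ends, so RM2 has no further overlaps.
RM5 starts exactly when RM4 ends (back-to-back, no overlap), so RM4 has no further overlaps.
RM6 starts exactly when RM5 ends (back-to-back, no overlap), so RM5 has no further overlaps.
RM7 starts after RM6 ends.
Overlapping pairs: RM1 & RM2, RM1 & RM3, RM2 & RM3 — 3 in total.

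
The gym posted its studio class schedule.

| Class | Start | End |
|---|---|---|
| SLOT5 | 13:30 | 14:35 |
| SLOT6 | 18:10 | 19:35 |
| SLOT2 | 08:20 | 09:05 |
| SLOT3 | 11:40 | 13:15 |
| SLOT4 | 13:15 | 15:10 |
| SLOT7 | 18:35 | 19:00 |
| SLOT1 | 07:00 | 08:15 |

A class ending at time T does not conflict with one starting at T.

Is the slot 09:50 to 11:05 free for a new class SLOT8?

Yes — the slot is free

SLOT1: ends 08:15 at or before SLOT8 starts 09:50 → clear.
SLOT2: ends 09:05 at or before SLOT8 starts 09:50 → clear.
SLOT3: starts 11:40 at or after SLOT8 ends 11:05 → clear.
SLOT4: starts 13:15 at or after SLOT8 ends 11:05 → clear.
SLOT5: starts 13:30 at or after SLOT8 ends 11:05 → clear.
SLOT6: starts 18:10 at or after SLOT8 ends 11:05 → clear.
SLOT7: starts 18:35 at or after SLOT8 ends 11:05 → clear.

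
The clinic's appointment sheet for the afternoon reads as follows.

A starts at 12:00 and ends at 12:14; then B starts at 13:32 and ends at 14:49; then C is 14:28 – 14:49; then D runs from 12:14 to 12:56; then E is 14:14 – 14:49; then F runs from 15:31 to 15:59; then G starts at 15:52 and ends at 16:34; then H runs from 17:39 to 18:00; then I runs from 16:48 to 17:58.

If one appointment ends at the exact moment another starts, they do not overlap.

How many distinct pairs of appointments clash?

5

Check each pair: they overlap iff neither finishes before the other starts.
Sorted by start: A, D, B, E, C, F, G, I, H.
D starts exactly when A ends (back-to-back, no overlap), so nothing later overlaps A either.
B starts after D ends, so nothing later overlaps D either.
E starts before B ends → B and E overlap.
C starts before B ends → B and C overlap.
F starts after B ends, so nothing later overlaps B either.
C starts before E ends → E and C overlap.
F starts after E ends, so nothing later overlaps E either.
F starts after C ends, so nothing later overlaps C either.
G starts before F ends → F and G overlap.
I starts after F ends, so nothing later overlaps F either.
I starts after G ends, so nothing later overlaps G either.
H starts before I ends → I and H overlap.
Overlapping pairs: B & C, B & E, C & E, F & G, H & I — 5 in total.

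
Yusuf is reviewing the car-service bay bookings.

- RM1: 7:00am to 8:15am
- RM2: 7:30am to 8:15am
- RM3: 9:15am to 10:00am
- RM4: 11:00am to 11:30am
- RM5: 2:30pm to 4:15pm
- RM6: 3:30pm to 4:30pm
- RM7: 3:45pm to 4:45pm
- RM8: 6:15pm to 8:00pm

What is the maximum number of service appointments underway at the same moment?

3

Walk through starts and ends in time order (an end at T is processed before a start at T):
7:00am start RM1 → 1
7:30am start RM2 → 2
8:15am end RM1 → 1
8:15am end RM2 → 0
9:15am start RM3 → 1
10:00am end RM3 → 0
11:00am start RM4 → 1
11:30am end RM4 → 0
2:30pm start RM5 → 1
3:30pm start RM6 → 2
3:45pm start RM7 → 3
4:15pm end RM5 → 2
4:30pm end RM6 → 1
4:45pm end RM7 → 0
6:15pm start RM8 → 1
8:00pm end RM8 → 0
Peak is 3, at 3:45pm (RM5, RM6, RM7).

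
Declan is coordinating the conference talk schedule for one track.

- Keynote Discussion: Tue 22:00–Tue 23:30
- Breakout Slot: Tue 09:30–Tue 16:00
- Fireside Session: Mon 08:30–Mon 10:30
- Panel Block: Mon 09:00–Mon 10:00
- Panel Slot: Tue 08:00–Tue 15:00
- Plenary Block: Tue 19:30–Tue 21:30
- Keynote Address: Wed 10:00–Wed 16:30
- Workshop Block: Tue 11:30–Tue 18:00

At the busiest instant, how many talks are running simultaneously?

3

Walk through starts and ends in time order (an end at T is processed before a start at T):
Mon 08:30 start Fireside Session → 1
Mon 09:00 start Panel Block → 2
Mon 10:00 end Panel Block → 1
Mon 10:30 end Fireside Session → 0
Tue 08:00 start Panel Slot → 1
Tue 09:30 start Breakout Slot → 2
Tue 11:30 start Workshop Block → 3
Tue 15:00 end Panel Slot → 2
Tue 16:00 end Breakout Slot → 1
Tue 18:00 end Workshop Block → 0
Tue 19:30 start Plenary Block → 1
Tue 21:30 end Plenary Block → 0
Tue 22:00 start Keynote Discussion → 1
Tue 23:30 end Keynote Discussion → 0
Wed 10:00 start Keynote Address → 1
Wed 16:30 end Keynote Address → 0
Peak is 3, at Tue 11:30 (Breakout Slot, Panel Slot, Workshop Block).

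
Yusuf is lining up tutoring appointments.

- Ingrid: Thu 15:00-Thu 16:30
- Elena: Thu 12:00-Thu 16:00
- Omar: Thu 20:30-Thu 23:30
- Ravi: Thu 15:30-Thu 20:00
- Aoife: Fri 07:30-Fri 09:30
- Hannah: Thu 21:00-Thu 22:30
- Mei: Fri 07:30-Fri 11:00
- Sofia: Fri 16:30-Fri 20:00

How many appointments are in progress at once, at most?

3

Sort all start/end points and keep a running count:
Thu 12:00 start Elena → 1
Thu 15:00 start Ingrid → 2
Thu 15:30 start Ravi → 3
Thu 16:00 end Elena → 2
Thu 16:30 end Ingrid → 1
Thu 20:00 end Ravi → 0
Thu 20:30 start Omar → 1
Thu 21:00 start Hannah → 2
Thu 22:30 end Hannah → 1
Thu 23:30 end Omar → 0
Fri 07:30 start Aoife → 1
Fri 07:30 start Mei → 2
Fri 09:30 end Aoife → 1
Fri 11:00 end Mei → 0
Fri 16:30 start Sofia → 1
Fri 20:00 end Sofia → 0
Peak is 3, at Thu 15:30 (Elena, Ingrid, Ravi).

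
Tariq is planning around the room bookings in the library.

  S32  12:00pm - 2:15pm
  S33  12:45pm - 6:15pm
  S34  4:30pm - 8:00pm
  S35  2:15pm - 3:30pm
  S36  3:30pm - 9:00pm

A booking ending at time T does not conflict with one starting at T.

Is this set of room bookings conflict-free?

Sorted by start: S32, S33, S35, S36, S34.
S33 starts before S32 ends → S32 and S33 overlap.
That's a conflict, so the schedule is not conflict-free.

No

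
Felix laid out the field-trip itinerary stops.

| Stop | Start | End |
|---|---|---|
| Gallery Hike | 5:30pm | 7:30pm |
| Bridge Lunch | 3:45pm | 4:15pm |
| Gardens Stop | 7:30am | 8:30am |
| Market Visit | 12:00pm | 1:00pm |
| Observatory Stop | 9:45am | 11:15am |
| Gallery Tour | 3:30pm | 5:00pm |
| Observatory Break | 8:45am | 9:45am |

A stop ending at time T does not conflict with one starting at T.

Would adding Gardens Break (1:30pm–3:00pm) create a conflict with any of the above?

No — it doesn't clash with anything

Gardens Stop: ends 8:30am at or before Gardens Break starts 1:30pm → clear.
Observatory Break: ends 9:45am at or before Gardens Break starts 1:30pm → clear.
Observatory Stop: ends 11:15am at or before Gardens Break starts 1:30pm → clear.
Market Visit: ends 1:00pm at or before Gardens Break starts 1:30pm → clear.
Gallery Tour: starts 3:30pm at or after Gardens Break ends 3:00pm → clear.
Bridge Lunch: starts 3:45pm at or after Gardens Break ends 3:00pm → clear.
Gallery Hike: starts 5:30pm at or after Gardens Break ends 3:00pm → clear.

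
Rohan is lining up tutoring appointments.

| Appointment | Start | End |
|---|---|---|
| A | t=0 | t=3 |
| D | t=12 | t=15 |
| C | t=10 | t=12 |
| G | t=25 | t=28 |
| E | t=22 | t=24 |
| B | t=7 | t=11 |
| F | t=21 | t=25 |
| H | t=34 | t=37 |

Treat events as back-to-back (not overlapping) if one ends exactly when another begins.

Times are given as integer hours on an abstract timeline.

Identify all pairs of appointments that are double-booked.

B & C, E & F

Sorted by start: A, B, C, D, F, E, G, H.
B starts after A ends — done with A.
C starts before B ends → B and C overlap.
D starts after B ends — done with B.
D starts exactly when C ends (back-to-back, no overlap) — done with C.
F starts after D ends — done with D.
E starts before F ends → F and E overlap.
G starts exactly when F ends (back-to-back, no overlap) — done with F.
G starts after E ends — done with E.
H starts after G ends.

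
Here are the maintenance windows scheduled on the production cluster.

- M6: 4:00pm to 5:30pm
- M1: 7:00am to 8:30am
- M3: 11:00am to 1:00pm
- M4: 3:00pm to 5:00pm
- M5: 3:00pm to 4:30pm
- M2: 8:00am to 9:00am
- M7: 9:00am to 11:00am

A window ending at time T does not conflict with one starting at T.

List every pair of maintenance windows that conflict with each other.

Check each pair: they overlap iff neither finishes before the other starts.
Sorted by start: M1, M2, M7, M3, M4, M5, M6.
M2 starts before M1 ends → M1 and M2 overlap.
M7 starts after M1 ends, so M1 has no further overlaps.
M7 starts exactly when M2 ends (back-to-back, no overlap), so M2 has no further overlaps.
M3 starts exactly when M7 ends (back-to-back, no overlap), so M7 has no further overlaps.
M4 starts after M3 ends, so M3 has no further overlaps.
M5 starts before M4 ends → M4 and M5 overlap.
M6 starts before M4 ends → M4 and M6 overlap.
M6 starts before M5 ends → M5 and M6 overlap.

M1 & M2, M4 & M5, M4 & M6, M5 & M6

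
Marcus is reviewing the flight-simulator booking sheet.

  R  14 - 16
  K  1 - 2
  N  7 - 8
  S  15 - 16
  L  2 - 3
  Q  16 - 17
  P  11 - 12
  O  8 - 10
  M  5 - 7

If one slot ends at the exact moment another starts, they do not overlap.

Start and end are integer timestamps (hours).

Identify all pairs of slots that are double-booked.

R & S

Two intervals overlap when each starts before the other ends.
Sorted by start: K, L, M, N, O, P, R, S, Q.
L starts exactly when K ends (back-to-back, no overlap), so nothing later overlaps K either.
M starts after L ends, so nothing later overlaps L either.
N starts exactly when M ends (back-to-back, no overlap), so nothing later overlaps M either.
O starts exactly when N ends (back-to-back, no overlap), so nothing later overlaps N either.
P starts after O ends, so nothing later overlaps O either.
R starts after P ends, so nothing later overlaps P either.
S starts before R ends → R and S overlap.
Q starts exactly when R ends (back-to-back, no overlap).
Q starts exactly when S ends (back-to-back, no overlap).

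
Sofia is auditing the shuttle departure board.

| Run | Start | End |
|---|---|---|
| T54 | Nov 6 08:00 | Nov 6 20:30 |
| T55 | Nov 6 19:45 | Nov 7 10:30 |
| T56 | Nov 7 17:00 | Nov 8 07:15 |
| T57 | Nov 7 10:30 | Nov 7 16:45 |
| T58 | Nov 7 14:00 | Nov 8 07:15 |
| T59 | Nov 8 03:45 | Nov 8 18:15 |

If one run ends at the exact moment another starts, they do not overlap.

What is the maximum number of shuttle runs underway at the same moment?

Sort all start/end points and keep a running count:
Nov 6 08:00 start T54 → 1
Nov 6 19:45 start T55 → 2
Nov 6 20:30 end T54 → 1
Nov 7 10:30 end T55 → 0
Nov 7 10:30 start T57 → 1
Nov 7 14:00 start T58 → 2
Nov 7 16:45 end T57 → 1
Nov 7 17:00 start T56 → 2
Nov 8 03:45 start T59 → 3
Nov 8 07:15 end T56 → 2
Nov 8 07:15 end T58 → 1
Nov 8 18:15 end T59 → 0
Peak is 3, at Nov 8 03:45 (T56, T58, T59).

3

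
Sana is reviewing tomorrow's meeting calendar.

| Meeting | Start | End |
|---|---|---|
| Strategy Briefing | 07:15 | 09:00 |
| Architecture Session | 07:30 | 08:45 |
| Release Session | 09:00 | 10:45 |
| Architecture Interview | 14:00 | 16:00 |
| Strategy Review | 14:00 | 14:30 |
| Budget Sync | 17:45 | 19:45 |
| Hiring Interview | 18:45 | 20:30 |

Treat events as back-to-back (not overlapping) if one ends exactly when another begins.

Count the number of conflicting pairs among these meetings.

3

Sorted by start: Strategy Briefing, Architecture Session, Release Session, Architecture Interview, Strategy Review, Budget Sync, Hiring Interview.
Architecture Session starts before Strategy Briefing ends → Strategy Briefing and Architecture Session overlap.
Release Session starts exactly when Strategy Briefing ends (back-to-back, no overlap); Strategy Briefing is clear from here.
Release Session starts after Architecture Session ends; Architecture Session is clear from here.
Architecture Interview starts after Release Session ends; Release Session is clear from here.
Strategy Review starts before Architecture Interview ends → Architecture Interview and Strategy Review overlap.
Budget Sync starts after Architecture Interview ends; Architecture Interview is clear from here.
Budget Sync starts after Strategy Review ends; Strategy Review is clear from here.
Hiring Interview starts before Budget Sync ends → Budget Sync and Hiring Interview overlap.
Overlapping pairs: Architecture Interview & Strategy Review, Architecture Session & Strategy Briefing, Budget Sync & Hiring Interview — 3 in total.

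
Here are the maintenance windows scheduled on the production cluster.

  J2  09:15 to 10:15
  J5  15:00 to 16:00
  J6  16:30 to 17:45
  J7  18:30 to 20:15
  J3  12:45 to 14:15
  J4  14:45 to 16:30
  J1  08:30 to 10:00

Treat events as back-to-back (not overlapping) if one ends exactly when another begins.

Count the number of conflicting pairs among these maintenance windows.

2

Sorted by start: J1, J2, J3, J4, J5, J6, J7.
J2 starts before J1 ends → J1 and J2 overlap.
J3 starts after J1 ends, so nothing later overlaps J1 either.
J3 starts after J2 ends, so nothing later overlaps J2 either.
J4 starts after J3 ends, so nothing later overlaps J3 either.
J5 starts before J4 ends → J4 and J5 overlap.
J6 starts exactly when J4 ends (back-to-back, no overlap), so nothing later overlaps J4 either.
J6 starts after J5 ends, so nothing later overlaps J5 either.
J7 starts after J6 ends.
Overlapping pairs: J1 & J2, J4 & J5 — 2 in total.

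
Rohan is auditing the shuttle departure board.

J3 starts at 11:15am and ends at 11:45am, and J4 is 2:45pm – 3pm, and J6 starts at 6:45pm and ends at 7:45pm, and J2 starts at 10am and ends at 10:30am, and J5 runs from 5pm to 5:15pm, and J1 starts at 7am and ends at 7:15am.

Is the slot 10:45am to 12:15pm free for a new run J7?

No — it overlaps J3

J1: ends 7:15am at or before J7 starts 10:45am → clear.
J2: ends 10:30am at or before J7 starts 10:45am → clear.
J3: starts 11:15am before J7 ends 12:15pm, and ends 11:45am after J7 starts 10:45am → overlap.
J4: starts 2:45pm at or after J7 ends 12:15pm → clear.
J5: starts 5pm at or after J7 ends 12:15pm → clear.
J6: starts 6:45pm at or after J7 ends 12:15pm → clear.
J7 overlaps J3.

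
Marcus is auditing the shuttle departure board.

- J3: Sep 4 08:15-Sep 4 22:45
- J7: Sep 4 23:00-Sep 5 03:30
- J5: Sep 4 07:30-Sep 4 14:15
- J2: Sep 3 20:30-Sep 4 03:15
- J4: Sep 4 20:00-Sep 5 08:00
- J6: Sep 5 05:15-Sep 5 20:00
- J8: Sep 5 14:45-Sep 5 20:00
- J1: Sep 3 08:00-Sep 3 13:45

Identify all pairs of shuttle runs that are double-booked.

Two intervals overlap when each starts before the other ends.
Sorted by start: J1, J2, J5, J3, J4, J7, J6, J8.
J2 starts after J1 ends — done with J1.
J5 starts after J2 ends — done with J2.
J3 starts before J5 ends → J5 and J3 overlap.
J4 starts after J5 ends — done with J5.
J4 starts before J3 ends → J3 and J4 overlap.
J7 starts after J3 ends — done with J3.
J7 starts before J4 ends → J4 and J7 overlap.
J6 starts before J4 ends → J4 and J6 overlap.
J8 starts after J4 ends.
J6 starts after J7 ends — done with J7.
J8 starts before J6 ends → J6 and J8 overlap.

J3 & J4, J3 & J5, J4 & J6, J4 & J7, J6 & J8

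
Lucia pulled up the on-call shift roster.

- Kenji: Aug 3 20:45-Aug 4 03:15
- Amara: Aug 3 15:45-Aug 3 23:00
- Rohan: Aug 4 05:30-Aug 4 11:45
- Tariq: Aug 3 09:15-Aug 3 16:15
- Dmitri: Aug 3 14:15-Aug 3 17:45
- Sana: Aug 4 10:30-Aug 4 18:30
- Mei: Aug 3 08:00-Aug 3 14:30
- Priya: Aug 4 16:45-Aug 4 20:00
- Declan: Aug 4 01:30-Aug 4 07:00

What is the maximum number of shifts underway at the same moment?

3

Walk through starts and ends in time order (an end at T is processed before a start at T):
Aug 3 08:00 start Mei → 1
Aug 3 09:15 start Tariq → 2
Aug 3 14:15 start Dmitri → 3
Aug 3 14:30 end Mei → 2
Aug 3 15:45 start Amara → 3
Aug 3 16:15 end Tariq → 2
Aug 3 17:45 end Dmitri → 1
Aug 3 20:45 start Kenji → 2
Aug 3 23:00 end Amara → 1
Aug 4 01:30 start Declan → 2
Aug 4 03:15 end Kenji → 1
Aug 4 05:30 start Rohan → 2
Aug 4 07:00 end Declan → 1
Aug 4 10:30 start Sana → 2
Aug 4 11:45 end Rohan → 1
Aug 4 16:45 start Priya → 2
Aug 4 18:30 end Sana → 1
Aug 4 20:00 end Priya → 0
Peak is 3, at Aug 3 14:15 (Dmitri, Mei, Tariq).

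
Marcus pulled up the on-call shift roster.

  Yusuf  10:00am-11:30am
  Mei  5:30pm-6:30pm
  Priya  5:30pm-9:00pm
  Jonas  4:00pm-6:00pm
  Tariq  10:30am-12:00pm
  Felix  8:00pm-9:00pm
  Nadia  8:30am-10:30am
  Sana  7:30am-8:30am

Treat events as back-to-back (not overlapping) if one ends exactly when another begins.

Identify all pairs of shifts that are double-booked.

Check each pair: they overlap iff neither finishes before the other starts.
Sorted by start: Sana, Nadia, Yusuf, Tariq, Jonas, Mei, Priya, Felix.
Nadia starts exactly when Sana ends (back-to-back, no overlap), so Sana has no further overlaps.
Yusuf starts before Nadia ends → Nadia and Yusuf overlap.
Tariq starts exactly when Nadia ends (back-to-back, no overlap), so Nadia has no further overlaps.
Tariq starts before Yusuf ends → Yusuf and Tariq overlap.
Jonas starts after Yusuf ends, so Yusuf has no further overlaps.
Jonas starts after Tariq ends, so Tariq has no further overlaps.
Mei starts before Jonas ends → Jonas and Mei overlap.
Priya starts before Jonas ends → Jonas and Priya overlap.
Felix starts after Jonas ends.
Priya starts before Mei ends → Mei and Priya overlap.
Felix starts after Mei ends.
Felix starts before Priya ends → Priya and Felix overlap.

Felix & Priya, Jonas & Mei, Jonas & Priya, Mei & Priya, Nadia & Yusuf, Tariq & Yusuf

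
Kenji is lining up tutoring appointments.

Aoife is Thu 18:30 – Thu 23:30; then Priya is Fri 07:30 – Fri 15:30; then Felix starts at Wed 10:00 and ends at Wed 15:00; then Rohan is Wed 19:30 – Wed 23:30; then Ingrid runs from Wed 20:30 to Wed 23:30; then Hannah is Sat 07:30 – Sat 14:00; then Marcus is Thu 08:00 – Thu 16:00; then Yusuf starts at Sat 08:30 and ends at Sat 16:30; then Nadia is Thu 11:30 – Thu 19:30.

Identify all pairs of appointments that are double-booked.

Aoife & Nadia, Hannah & Yusuf, Ingrid & Rohan, Marcus & Nadia

Check each pair: they overlap iff neither finishes before the other starts.
Sorted by start: Felix, Rohan, Ingrid, Marcus, Nadia, Aoife, Priya, Hannah, Yusuf.
Rohan starts after Felix ends; Felix is clear from here.
Ingrid starts before Rohan ends → Rohan and Ingrid overlap.
Marcus starts after Rohan ends; Rohan is clear from here.
Marcus starts after Ingrid ends; Ingrid is clear from here.
Nadia starts before Marcus ends → Marcus and Nadia overlap.
Aoife starts after Marcus ends; Marcus is clear from here.
Aoife starts before Nadia ends → Nadia and Aoife overlap.
Priya starts after Nadia ends; Nadia is clear from here.
Priya starts after Aoife ends; Aoife is clear from here.
Hannah starts after Priya ends; Priya is clear from here.
Yusuf starts before Hannah ends → Hannah and Yusuf overlap.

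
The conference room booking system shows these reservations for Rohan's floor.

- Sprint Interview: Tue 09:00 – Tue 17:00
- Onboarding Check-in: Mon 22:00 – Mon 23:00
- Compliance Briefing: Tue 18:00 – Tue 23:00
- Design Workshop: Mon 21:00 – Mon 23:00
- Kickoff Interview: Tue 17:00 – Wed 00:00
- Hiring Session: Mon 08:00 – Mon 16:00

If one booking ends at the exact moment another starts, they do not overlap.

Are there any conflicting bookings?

Yes

Sorted by start: Hiring Session, Design Workshop, Onboarding Check-in, Sprint Interview, Kickoff Interview, Compliance Briefing.
Design Workshop starts after Hiring Session ends, so nothing later overlaps Hiring Session either.
Onboarding Check-in starts before Design Workshop ends → Design Workshop and Onboarding Check-in overlap.
That's a conflict, so the schedule is not conflict-free.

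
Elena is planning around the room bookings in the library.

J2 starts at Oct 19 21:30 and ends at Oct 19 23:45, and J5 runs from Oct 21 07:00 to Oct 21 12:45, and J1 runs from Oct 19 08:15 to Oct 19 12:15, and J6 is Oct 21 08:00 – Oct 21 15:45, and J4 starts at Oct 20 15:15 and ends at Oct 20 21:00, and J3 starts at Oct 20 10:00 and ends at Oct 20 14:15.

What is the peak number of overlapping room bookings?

Walk through starts and ends in time order (an end at T is processed before a start at T):
Oct 19 08:15 start J1 → 1
Oct 19 12:15 end J1 → 0
Oct 19 21:30 start J2 → 1
Oct 19 23:45 end J2 → 0
Oct 20 10:00 start J3 → 1
Oct 20 14:15 end J3 → 0
Oct 20 15:15 start J4 → 1
Oct 20 21:00 end J4 → 0
Oct 21 07:00 start J5 → 1
Oct 21 08:00 start J6 → 2
Oct 21 12:45 end J5 → 1
Oct 21 15:45 end J6 → 0
Peak is 2, at Oct 21 08:00 (J5, J6).

2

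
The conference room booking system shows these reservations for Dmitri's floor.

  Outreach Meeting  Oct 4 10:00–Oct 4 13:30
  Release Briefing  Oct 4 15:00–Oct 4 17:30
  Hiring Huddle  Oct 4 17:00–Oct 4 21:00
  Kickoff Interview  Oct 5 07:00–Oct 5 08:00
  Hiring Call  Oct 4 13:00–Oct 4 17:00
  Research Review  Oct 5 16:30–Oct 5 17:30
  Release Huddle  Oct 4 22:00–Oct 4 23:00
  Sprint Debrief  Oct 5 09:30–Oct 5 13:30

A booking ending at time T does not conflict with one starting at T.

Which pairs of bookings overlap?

Two intervals overlap when each starts before the other ends.
Sorted by start: Outreach Meeting, Hiring Call, Release Briefing, Hiring Huddle, Release Huddle, Kickoff Interview, Sprint Debrief, Research Review.
Hiring Call starts before Outreach Meeting ends → Outreach Meeting and Hiring Call overlap.
Release Briefing starts after Outreach Meeting ends, so Outreach Meeting has no further overlaps.
Release Briefing starts before Hiring Call ends → Hiring Call and Release Briefing overlap.
Hiring Huddle starts exactly when Hiring Call ends (back-to-back, no overlap), so Hiring Call has no further overlaps.
Hiring Huddle starts before Release Briefing ends → Release Briefing and Hiring Huddle overlap.
Release Huddle starts after Release Briefing ends, so Release Briefing has no further overlaps.
Release Huddle starts after Hiring Huddle ends, so Hiring Huddle has no further overlaps.
Kickoff Interview starts after Release Huddle ends, so Release Huddle has no further overlaps.
Sprint Debrief starts after Kickoff Interview ends, so Kickoff Interview has no further overlaps.
Research Review starts after Sprint Debrief ends.

Hiring Call & Outreach Meeting, Hiring Call & Release Briefing, Hiring Huddle & Release Briefing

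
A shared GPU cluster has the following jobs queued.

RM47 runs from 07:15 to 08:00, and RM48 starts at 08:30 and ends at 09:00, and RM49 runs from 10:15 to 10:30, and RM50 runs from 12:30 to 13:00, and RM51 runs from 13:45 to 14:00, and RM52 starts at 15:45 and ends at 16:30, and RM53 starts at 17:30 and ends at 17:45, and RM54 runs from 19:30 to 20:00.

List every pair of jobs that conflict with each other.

no conflicts

Two intervals overlap when each starts before the other ends.
Sorted by start: RM47, RM48, RM49, RM50, RM51, RM52, RM53, RM54.
RM48 starts after RM47 ends — done with RM47.
RM49 starts after RM48 ends — done with RM48.
RM50 starts after RM49 ends — done with RM49.
RM51 starts after RM50 ends — done with RM50.
RM52 starts after RM51 ends — done with RM51.
RM53 starts after RM52 ends — done with RM52.
RM54 starts after RM53 ends.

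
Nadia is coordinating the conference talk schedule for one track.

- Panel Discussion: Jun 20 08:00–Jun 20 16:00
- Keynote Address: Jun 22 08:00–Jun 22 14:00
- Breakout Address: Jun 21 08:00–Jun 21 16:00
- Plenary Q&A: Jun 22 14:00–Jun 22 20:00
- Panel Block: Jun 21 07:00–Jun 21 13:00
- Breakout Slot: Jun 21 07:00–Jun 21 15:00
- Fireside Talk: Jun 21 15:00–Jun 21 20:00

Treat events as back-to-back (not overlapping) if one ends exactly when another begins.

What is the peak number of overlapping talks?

Sort all start/end points and keep a running count:
Jun 20 08:00 start Panel Discussion → 1
Jun 20 16:00 end Panel Discussion → 0
Jun 21 07:00 start Breakout Slot → 1
Jun 21 07:00 start Panel Block → 2
Jun 21 08:00 start Breakout Address → 3
Jun 21 13:00 end Panel Block → 2
Jun 21 15:00 end Breakout Slot → 1
Jun 21 15:00 start Fireside Talk → 2
Jun 21 16:00 end Breakout Address → 1
Jun 21 20:00 end Fireside Talk → 0
Jun 22 08:00 start Keynote Address → 1
Jun 22 14:00 end Keynote Address → 0
Jun 22 14:00 start Plenary Q&A → 1
Jun 22 20:00 end Plenary Q&A → 0
Peak is 3, at Jun 21 08:00 (Breakout Address, Breakout Slot, Panel Block).

3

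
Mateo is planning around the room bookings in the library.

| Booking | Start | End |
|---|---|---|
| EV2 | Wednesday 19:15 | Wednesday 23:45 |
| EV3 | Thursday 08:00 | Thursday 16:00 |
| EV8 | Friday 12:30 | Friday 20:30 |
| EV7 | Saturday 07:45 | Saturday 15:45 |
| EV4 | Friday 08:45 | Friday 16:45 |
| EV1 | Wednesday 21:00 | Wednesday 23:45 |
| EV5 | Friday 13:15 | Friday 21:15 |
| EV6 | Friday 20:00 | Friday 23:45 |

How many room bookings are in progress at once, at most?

3

Walk through starts and ends in time order (an end at T is processed before a start at T):
Wednesday 19:15 start EV2 → 1
Wednesday 21:00 start EV1 → 2
Wednesday 23:45 end EV1 → 1
Wednesday 23:45 end EV2 → 0
Thursday 08:00 start EV3 → 1
Thursday 16:00 end EV3 → 0
Friday 08:45 start EV4 → 1
Friday 12:30 start EV8 → 2
Friday 13:15 start EV5 → 3
Friday 16:45 end EV4 → 2
Friday 20:00 start EV6 → 3
Friday 20:30 end EV8 → 2
Friday 21:15 end EV5 → 1
Friday 23:45 end EV6 → 0
Saturday 07:45 start EV7 → 1
Saturday 15:45 end EV7 → 0
Peak is 3, at Friday 13:15 (EV4, EV5, EV8).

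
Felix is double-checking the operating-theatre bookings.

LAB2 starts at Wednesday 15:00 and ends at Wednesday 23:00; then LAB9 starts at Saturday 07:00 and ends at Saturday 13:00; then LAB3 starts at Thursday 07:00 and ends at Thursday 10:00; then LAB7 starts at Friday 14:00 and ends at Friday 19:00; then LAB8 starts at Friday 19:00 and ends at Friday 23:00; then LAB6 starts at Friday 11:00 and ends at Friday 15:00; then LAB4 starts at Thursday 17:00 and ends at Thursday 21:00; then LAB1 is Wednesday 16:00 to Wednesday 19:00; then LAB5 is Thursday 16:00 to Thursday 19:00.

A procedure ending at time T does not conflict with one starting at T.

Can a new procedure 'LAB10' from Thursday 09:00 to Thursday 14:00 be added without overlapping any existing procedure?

LAB2: ends Wednesday 23:00 at or before LAB10 starts Thursday 09:00 → clear.
LAB1: ends Wednesday 19:00 at or before LAB10 starts Thursday 09:00 → clear.
LAB3: starts Thursday 07:00 before LAB10 ends Thursday 14:00, and ends Thursday 10:00 after LAB10 starts Thursday 09:00 → overlap.
LAB5: starts Thursday 16:00 at or after LAB10 ends Thursday 14:00 → clear.
LAB4: starts Thursday 17:00 at or after LAB10 ends Thursday 14:00 → clear.
LAB6: starts Friday 11:00 at or after LAB10 ends Thursday 14:00 → clear.
LAB7: starts Friday 14:00 at or after LAB10 ends Thursday 14:00 → clear.
LAB8: starts Friday 19:00 at or after LAB10 ends Thursday 14:00 → clear.
LAB9: starts Saturday 07:00 at or after LAB10 ends Thursday 14:00 → clear.
LAB10 overlaps LAB3.

No — it overlaps LAB3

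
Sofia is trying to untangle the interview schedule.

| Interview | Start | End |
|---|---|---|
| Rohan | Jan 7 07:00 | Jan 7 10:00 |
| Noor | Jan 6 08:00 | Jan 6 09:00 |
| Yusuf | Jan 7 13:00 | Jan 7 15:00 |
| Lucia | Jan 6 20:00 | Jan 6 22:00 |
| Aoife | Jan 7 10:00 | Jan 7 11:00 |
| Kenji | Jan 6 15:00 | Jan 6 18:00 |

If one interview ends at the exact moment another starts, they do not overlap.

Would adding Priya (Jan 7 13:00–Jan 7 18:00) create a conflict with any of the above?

Yes — it overlaps Yusuf

Noor: ends Jan 6 09:00 at or before Priya starts Jan 7 13:00 → clear.
Kenji: ends Jan 6 18:00 at or before Priya starts Jan 7 13:00 → clear.
Lucia: ends Jan 6 22:00 at or before Priya starts Jan 7 13:00 → clear.
Rohan: ends Jan 7 10:00 at or before Priya starts Jan 7 13:00 → clear.
Aoife: ends Jan 7 11:00 at or before Priya starts Jan 7 13:00 → clear.
Yusuf: starts Jan 7 13:00 before Priya ends Jan 7 18:00, and ends Jan 7 15:00 after Priya starts Jan 7 13:00 → overlap.
Priya overlaps Yusuf.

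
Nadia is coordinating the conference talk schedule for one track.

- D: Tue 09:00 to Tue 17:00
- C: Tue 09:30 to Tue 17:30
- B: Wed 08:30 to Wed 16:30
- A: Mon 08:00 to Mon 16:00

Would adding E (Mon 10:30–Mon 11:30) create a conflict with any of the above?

Yes — it overlaps A

A: starts Mon 08:00 before E ends Mon 11:30, and ends Mon 16:00 after E starts Mon 10:30 → overlap.
D: starts Tue 09:00 at or after E ends Mon 11:30 → clear.
C: starts Tue 09:30 at or after E ends Mon 11:30 → clear.
B: starts Wed 08:30 at or after E ends Mon 11:30 → clear.
E overlaps A.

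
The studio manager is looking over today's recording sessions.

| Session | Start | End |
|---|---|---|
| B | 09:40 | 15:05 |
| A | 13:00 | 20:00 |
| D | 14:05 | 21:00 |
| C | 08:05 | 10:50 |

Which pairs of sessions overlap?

A & B, A & D, B & C, B & D

Sorted by start: C, B, A, D.
B starts before C ends → C and B overlap.
A starts after C ends; C is clear from here.
A starts before B ends → B and A overlap.
D starts before B ends → B and D overlap.
D starts before A ends → A and D overlap.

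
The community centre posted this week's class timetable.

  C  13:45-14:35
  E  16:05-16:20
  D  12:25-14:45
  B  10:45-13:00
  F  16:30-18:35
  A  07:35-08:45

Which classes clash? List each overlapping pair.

B & D, C & D

Sorted by start: A, B, D, C, E, F.
B starts after A ends, so nothing later overlaps A either.
D starts before B ends → B and D overlap.
C starts after B ends, so nothing later overlaps B either.
C starts before D ends → D and C overlap.
E starts after D ends, so nothing later overlaps D either.
E starts after C ends, so nothing later overlaps C either.
F starts after E ends.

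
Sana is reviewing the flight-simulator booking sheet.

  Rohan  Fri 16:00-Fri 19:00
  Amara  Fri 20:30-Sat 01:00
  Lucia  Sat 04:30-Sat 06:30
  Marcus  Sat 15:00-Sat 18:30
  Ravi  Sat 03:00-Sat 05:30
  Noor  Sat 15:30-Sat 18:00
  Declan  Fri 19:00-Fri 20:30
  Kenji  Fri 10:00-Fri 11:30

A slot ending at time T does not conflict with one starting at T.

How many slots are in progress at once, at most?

2

Sweep the timeline, counting +1 at each start and −1 at each end (ends before starts at a tie):
Fri 10:00 start Kenji → 1
Fri 11:30 end Kenji → 0
Fri 16:00 start Rohan → 1
Fri 19:00 end Rohan → 0
Fri 19:00 start Declan → 1
Fri 20:30 end Declan → 0
Fri 20:30 start Amara → 1
Sat 01:00 end Amara → 0
Sat 03:00 start Ravi → 1
Sat 04:30 start Lucia → 2
Sat 05:30 end Ravi → 1
Sat 06:30 end Lucia → 0
Sat 15:00 start Marcus → 1
Sat 15:30 start Noor → 2
Sat 18:00 end Noor → 1
Sat 18:30 end Marcus → 0
Peak is 2, at Sat 04:30 (Lucia, Ravi).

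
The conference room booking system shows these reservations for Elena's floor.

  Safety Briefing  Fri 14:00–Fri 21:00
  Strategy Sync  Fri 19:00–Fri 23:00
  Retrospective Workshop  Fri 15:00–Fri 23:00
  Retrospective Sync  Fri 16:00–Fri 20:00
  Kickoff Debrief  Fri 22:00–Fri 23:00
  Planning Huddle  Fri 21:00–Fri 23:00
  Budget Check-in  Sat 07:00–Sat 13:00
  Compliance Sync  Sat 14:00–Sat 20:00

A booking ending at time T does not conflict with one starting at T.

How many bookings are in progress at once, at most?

4

Sweep the timeline, counting +1 at each start and −1 at each end (ends before starts at a tie):
Fri 14:00 start Safety Briefing → 1
Fri 15:00 start Retrospective Workshop → 2
Fri 16:00 start Retrospective Sync → 3
Fri 19:00 start Strategy Sync → 4
Fri 20:00 end Retrospective Sync → 3
Fri 21:00 end Safety Briefing → 2
Fri 21:00 start Planning Huddle → 3
Fri 22:00 start Kickoff Debrief → 4
Fri 23:00 end Kickoff Debrief → 3
Fri 23:00 end Planning Huddle → 2
Fri 23:00 end Retrospective Workshop → 1
Fri 23:00 end Strategy Sync → 0
Sat 07:00 start Budget Check-in → 1
Sat 13:00 end Budget Check-in → 0
Sat 14:00 start Compliance Sync → 1
Sat 20:00 end Compliance Sync → 0
Peak is 4, at Fri 19:00 (Retrospective Sync, Retrospective Workshop, Safety Briefing, Strategy Sync).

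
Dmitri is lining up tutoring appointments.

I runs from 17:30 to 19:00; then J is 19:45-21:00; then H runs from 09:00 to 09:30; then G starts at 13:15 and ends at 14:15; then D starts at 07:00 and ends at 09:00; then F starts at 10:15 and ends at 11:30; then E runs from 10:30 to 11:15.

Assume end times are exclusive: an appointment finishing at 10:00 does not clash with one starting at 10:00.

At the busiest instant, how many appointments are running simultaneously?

2

Sort all start/end points and keep a running count:
07:00 start D → 1
09:00 end D → 0
09:00 start H → 1
09:30 end H → 0
10:15 start F → 1
10:30 start E → 2
11:15 end E → 1
11:30 end F → 0
13:15 start G → 1
14:15 end G → 0
17:30 start I → 1
19:00 end I → 0
19:45 start J → 1
21:00 end J → 0
Peak is 2, at 10:30 (E, F).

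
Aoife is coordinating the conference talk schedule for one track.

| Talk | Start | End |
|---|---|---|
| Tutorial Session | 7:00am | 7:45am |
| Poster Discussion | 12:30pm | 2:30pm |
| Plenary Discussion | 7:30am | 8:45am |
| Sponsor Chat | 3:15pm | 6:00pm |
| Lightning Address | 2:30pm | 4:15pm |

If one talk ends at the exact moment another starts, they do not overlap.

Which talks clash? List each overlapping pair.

Sorted by start: Tutorial Session, Plenary Discussion, Poster Discussion, Lightning Address, Sponsor Chat.
Plenary Discussion starts before Tutorial Session ends → Tutorial Session and Plenary Discussion overlap.
Poster Discussion starts after Tutorial Session ends; Tutorial Session is clear from here.
Poster Discussion starts after Plenary Discussion ends; Plenary Discussion is clear from here.
Lightning Address starts exactly when Poster Discussion ends (back-to-back, no overlap); Poster Discussion is clear from here.
Sponsor Chat starts before Lightning Address ends → Lightning Address and Sponsor Chat overlap.

Lightning Address & Sponsor Chat, Plenary Discussion & Tutorial Session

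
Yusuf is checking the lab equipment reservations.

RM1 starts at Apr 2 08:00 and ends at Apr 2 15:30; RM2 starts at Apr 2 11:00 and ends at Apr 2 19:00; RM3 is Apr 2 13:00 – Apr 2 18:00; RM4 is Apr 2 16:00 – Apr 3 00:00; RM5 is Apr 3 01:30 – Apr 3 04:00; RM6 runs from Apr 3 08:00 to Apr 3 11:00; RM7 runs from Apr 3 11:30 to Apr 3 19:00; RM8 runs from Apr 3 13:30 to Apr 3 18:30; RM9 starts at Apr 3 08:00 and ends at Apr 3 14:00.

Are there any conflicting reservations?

Sorted by start: RM1, RM2, RM3, RM4, RM5, RM6, RM9, RM7, RM8.
RM2 starts before RM1 ends → RM1 and RM2 overlap.
That's a conflict, so the schedule is not conflict-free.

Yes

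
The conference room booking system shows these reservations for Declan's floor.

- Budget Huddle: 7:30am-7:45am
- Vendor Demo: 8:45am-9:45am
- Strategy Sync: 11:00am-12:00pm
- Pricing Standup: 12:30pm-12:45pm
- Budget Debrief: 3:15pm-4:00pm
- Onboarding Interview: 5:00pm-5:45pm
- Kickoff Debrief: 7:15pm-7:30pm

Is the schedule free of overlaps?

Two intervals overlap when each starts before the other ends.
Sorted by start: Budget Huddle, Vendor Demo, Strategy Sync, Pricing Standup, Budget Debrief, Onboarding Interview, Kickoff Debrief.
Vendor Demo starts after Budget Huddle ends — done with Budget Huddle.
Strategy Sync starts after Vendor Demo ends — done with Vendor Demo.
Pricing Standup starts after Strategy Sync ends — done with Strategy Sync.
Budget Debrief starts after Pricing Standup ends — done with Pricing Standup.
Onboarding Interview starts after Budget Debrief ends — done with Budget Debrief.
Kickoff Debrief starts after Onboarding Interview ends.
Every pair is clear; the schedule has no overlaps.

Yes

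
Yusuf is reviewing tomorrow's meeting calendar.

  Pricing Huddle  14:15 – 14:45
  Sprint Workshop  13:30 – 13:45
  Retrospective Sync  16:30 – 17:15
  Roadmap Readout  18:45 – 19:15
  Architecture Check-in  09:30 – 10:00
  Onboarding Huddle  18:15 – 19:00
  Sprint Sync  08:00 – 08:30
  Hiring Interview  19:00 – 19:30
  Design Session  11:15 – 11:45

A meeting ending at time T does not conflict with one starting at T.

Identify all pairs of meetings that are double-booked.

Hiring Interview & Roadmap Readout, Onboarding Huddle & Roadmap Readout

Sorted by start: Sprint Sync, Architecture Check-in, Design Session, Sprint Workshop, Pricing Huddle, Retrospective Sync, Onboarding Huddle, Roadmap Readout, Hiring Interview.
Architecture Check-in starts after Sprint Sync ends — done with Sprint Sync.
Design Session starts after Architecture Check-in ends — done with Architecture Check-in.
Sprint Workshop starts after Design Session ends — done with Design Session.
Pricing Huddle starts after Sprint Workshop ends — done with Sprint Workshop.
Retrospective Sync starts after Pricing Huddle ends — done with Pricing Huddle.
Onboarding Huddle starts after Retrospective Sync ends — done with Retrospective Sync.
Roadmap Readout starts before Onboarding Huddle ends → Onboarding Huddle and Roadmap Readout overlap.
Hiring Interview starts exactly when Onboarding Huddle ends (back-to-back, no overlap).
Hiring Interview starts before Roadmap Readout ends → Roadmap Readout and Hiring Interview overlap.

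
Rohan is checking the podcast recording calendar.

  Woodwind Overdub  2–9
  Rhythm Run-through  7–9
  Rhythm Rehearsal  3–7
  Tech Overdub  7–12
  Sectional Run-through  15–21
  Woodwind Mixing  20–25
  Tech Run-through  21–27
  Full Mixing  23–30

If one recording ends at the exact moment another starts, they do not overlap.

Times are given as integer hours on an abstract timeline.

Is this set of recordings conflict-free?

Sorted by start: Woodwind Overdub, Rhythm Rehearsal, Rhythm Run-through, Tech Overdub, Sectional Run-through, Woodwind Mixing, Tech Run-through, Full Mixing.
Rhythm Rehearsal starts before Woodwind Overdub ends → Woodwind Overdub and Rhythm Rehearsal overlap.
That's a conflict, so the schedule is not conflict-free.

No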